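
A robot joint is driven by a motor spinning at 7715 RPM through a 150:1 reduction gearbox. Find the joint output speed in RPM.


omega_joint = omega_motor / N = 7715 / 150 = 51.4333

51.4333 RPM


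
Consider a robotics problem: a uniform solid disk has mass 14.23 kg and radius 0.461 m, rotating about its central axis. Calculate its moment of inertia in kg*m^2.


I = (1/2)*m*R^2 = 0.5*14.23*0.461^2 = 1.5121

1.5121 kg*m^2


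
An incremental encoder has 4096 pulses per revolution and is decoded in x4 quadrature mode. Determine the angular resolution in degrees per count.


resolution = 360 / (PPR * 4) = 360 / 16384 = 0.0220

0.0220 degrees


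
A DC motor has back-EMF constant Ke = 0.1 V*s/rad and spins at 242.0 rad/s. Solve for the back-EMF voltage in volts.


V_emf = Ke * omega = 0.1*242.0 = 24.2000

24.2000 V


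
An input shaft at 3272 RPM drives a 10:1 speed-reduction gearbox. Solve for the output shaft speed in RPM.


omega_out = omega_in / N = 3272 / 10 = 327.2000

327.2000 RPM


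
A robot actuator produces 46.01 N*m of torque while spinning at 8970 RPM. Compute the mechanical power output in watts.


omega = 8970 * 2*pi/60 = 939.336203 rad/s
P = tau * omega = 46.01 * 939.336203 = 43218.8587

43218.8587 W


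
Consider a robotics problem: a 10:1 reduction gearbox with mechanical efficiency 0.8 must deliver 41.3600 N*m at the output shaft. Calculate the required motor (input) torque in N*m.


tau_in = tau_out / (N * eta) = 41.3600 / (10 * 0.8) = 5.1700

5.1700 N*m


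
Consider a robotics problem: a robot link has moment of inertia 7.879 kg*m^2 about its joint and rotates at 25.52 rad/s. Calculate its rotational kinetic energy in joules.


KE = (1/2)*I*omega^2 = 0.5*7.879*25.52^2 = 2565.6797

2565.6797 J


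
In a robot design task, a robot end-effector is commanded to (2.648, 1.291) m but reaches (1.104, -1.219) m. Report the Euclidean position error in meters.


dx = 1.104 - (2.648) = -1.5440, dy = -1.219 - (1.291) = -2.5100
err = sqrt(2.383936 + 6.300100) = 2.9469

2.9469 m


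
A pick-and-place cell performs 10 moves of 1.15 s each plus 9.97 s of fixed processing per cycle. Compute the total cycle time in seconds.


T = 10*1.15 + 9.97 = 21.4700

21.4700 s


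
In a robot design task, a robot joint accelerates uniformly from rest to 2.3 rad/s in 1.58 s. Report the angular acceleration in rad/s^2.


alpha = delta_omega / t = 2.3 / 1.58 = 1.4557

1.4557 rad/s^2


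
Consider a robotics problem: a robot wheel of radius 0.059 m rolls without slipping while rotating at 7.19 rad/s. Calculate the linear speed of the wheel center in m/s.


v = omega * r = 7.19 * 0.059 = 0.4242

0.4242 m/s


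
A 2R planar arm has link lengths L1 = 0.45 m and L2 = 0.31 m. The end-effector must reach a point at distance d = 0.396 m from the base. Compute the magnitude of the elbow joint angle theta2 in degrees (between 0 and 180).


cos(th2) = (d^2 - L1^2 - L2^2)/(2*L1*L2) = (0.396^2 - 0.45^2 - 0.31^2)/(2*0.45*0.31) = -0.50818638
th2 = acos(-0.50818638) = 120.5431 deg

120.5431 degrees


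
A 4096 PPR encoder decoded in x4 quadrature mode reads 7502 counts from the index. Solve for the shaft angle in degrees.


angle = counts * 360 / (PPR*4) = 7502 * 360 / 16384 = 164.8389

164.8389 degrees


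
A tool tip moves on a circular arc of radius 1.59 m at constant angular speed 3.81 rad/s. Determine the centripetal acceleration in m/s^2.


a_c = omega^2 * r = 3.81^2 * 1.59 = 23.0806

23.0806 m/s^2


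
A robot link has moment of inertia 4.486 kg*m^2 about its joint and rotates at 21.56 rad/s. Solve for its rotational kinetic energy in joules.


KE = (1/2)*I*omega^2 = 0.5*4.486*21.56^2 = 1042.6218

1042.6218 J


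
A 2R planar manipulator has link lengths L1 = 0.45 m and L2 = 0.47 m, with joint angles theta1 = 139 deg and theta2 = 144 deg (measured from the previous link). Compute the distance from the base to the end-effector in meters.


x = L1*cos(th1) + L2*cos(th1+th2) = -0.233892
y = L1*sin(th1) + L2*sin(th1+th2) = -0.162727
d = sqrt(x^2 + y^2) = sqrt(0.054705 + 0.026480) = 0.2849

0.2849 m


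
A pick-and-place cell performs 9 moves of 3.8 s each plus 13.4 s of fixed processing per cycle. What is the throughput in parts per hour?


T_cycle = 9*3.8 + 13.4 = 47.6000 s
rate = 3600/T = 75.6303

75.6303 parts/hour


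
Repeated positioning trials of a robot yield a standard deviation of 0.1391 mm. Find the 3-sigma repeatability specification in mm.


repeatability = 3*sigma = 3*0.1391 = 0.4173

0.4173 mm


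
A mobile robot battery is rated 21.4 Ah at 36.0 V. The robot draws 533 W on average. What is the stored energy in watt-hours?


E = capacity * V = 21.4*36.0 = 770.4000

770.4000 Wh


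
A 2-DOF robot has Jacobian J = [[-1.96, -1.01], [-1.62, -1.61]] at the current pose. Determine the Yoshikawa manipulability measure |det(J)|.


det(J) = -1.96*-1.61 - (-1.01)*(-1.62) = 1.5194
|det(J)| = 1.5194

1.5194


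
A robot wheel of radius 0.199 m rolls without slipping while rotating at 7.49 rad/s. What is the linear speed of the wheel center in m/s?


v = omega * r = 7.49 * 0.199 = 1.4905

1.4905 m/s


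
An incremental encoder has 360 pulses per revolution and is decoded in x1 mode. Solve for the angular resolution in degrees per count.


resolution = 360 / (PPR * 1) = 360 / 360 = 1.0000

1.0000 degrees


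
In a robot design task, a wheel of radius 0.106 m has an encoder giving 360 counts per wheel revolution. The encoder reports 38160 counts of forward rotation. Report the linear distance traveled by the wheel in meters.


revs = 38160/360 = 106.000000
d = revs * 2*pi*r = 106.000000 * 2*pi*0.106 = 70.5979

70.5979 m


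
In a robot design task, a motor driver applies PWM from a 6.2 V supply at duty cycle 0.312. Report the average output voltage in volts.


V_avg = V_supply * D = 6.2*0.312 = 1.9344

1.9344 V


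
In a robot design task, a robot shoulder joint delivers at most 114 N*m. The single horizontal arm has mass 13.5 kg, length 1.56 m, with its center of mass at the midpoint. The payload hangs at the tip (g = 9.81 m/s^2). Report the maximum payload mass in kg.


tau_arm = m_arm*g*(L/2) = 13.5*9.81*1.56/2 = 103.2993 N*m
tau_payload = tau_max - tau_arm = 114 - 103.2993 = 10.7007
m_payload = tau_payload / (g*L) = 10.7007 / (9.81*1.56) = 0.6992

0.6992 kg


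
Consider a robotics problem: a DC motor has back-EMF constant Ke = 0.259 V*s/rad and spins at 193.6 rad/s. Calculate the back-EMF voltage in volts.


V_emf = Ke * omega = 0.259*193.6 = 50.1424

50.1424 V


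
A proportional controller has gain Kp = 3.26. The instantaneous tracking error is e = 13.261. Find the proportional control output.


u_P = Kp * e = 3.26 * 13.261 = 43.2309

43.2309


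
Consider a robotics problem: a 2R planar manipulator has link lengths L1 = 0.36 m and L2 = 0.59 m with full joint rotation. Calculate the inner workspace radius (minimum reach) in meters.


r_min = |L1 - L2| = |0.36 - 0.59| = 0.2300

0.2300 m


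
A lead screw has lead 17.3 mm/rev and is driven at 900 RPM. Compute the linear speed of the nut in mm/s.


v = lead * (RPM/60) = 17.3*900/60 = 259.5000

259.5000 mm/s


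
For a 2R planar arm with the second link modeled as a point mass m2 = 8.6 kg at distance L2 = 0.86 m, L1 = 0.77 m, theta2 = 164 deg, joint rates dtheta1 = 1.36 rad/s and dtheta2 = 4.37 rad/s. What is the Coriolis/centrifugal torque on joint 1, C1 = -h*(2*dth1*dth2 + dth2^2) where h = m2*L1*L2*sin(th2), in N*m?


h = m2*L1*L2*sin(th2) = 8.6*0.77*0.86*sin(164 deg) = 1.569733
C1 = -h*(2*1.36*4.37 + 4.37^2) = -1.569733*30.9833 = -48.6355

-48.6355 N*m


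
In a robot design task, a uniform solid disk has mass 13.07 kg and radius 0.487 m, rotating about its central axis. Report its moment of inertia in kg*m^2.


I = (1/2)*m*R^2 = 0.5*13.07*0.487^2 = 1.5499

1.5499 kg*m^2


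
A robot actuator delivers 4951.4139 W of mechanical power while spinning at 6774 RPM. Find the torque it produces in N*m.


omega = 6774 * 2*pi/60 = 709.371621 rad/s
tau = P / omega = 4951.4139 / 709.371621 = 6.9800

6.9800 N*m


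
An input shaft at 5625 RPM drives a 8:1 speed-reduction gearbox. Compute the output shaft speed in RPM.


omega_out = omega_in / N = 5625 / 8 = 703.1250

703.1250 RPM


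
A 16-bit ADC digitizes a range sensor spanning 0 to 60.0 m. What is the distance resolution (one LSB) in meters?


res = range / 2^n = 60.0/2^16 = 60.0/65536 = 9.1553e-04

9.1553e-04 m


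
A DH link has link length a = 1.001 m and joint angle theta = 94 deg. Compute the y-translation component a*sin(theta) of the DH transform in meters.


a*sin(theta) = 1.001*sin(94 deg) = 0.9986

0.9986 m


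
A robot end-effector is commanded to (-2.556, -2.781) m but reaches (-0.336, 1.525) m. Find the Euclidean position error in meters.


dx = -0.336 - (-2.556) = 2.2200, dy = 1.525 - (-2.781) = 4.3060
err = sqrt(4.928400 + 18.541636) = 4.8446

4.8446 m


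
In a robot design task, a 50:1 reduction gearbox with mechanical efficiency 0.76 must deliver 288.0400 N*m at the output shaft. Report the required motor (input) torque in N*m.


tau_in = tau_out / (N * eta) = 288.0400 / (50 * 0.76) = 7.5800

7.5800 N*m


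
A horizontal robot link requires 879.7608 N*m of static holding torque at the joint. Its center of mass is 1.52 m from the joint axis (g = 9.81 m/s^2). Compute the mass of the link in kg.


m = tau / (g*L) = 879.7608 / (9.81 * 1.52) = 59.0000

59.0000 kg


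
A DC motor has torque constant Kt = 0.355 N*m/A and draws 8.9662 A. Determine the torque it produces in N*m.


tau = Kt * I = 0.355*8.9662 = 3.1830

3.1830 N*m


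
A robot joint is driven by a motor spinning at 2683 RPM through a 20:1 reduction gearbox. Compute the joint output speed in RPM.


omega_joint = omega_motor / N = 2683 / 20 = 134.1500

134.1500 RPM


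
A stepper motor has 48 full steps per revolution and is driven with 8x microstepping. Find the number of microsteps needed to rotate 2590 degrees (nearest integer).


step_size = 360/(48*8) = 360/384 = 0.937500 deg
n = 2590/(360/384) = 2590*384/360 = 2762.6667 -> 2763

2763 steps


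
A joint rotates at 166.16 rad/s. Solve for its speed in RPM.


RPM = 166.16 * 60/(2*pi) = 1586.7111

1586.7111 RPM


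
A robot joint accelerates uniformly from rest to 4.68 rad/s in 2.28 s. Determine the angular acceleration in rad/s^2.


alpha = delta_omega / t = 4.68 / 2.28 = 2.0526

2.0526 rad/s^2


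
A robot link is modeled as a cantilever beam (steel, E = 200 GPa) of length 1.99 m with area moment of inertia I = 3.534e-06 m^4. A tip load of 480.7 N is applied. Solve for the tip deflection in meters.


delta = F*L^3/(3*E*I) = 480.7*1.99^3/(3*2.000e+11*3.534e-06)
      = 3788.2039393/2120400 = 0.0018

0.0018 m


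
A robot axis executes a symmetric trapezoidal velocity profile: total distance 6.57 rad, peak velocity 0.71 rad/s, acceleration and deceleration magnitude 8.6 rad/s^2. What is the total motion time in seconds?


t_acc = v/a = 0.71/8.6 = 0.082558 s
d_acc = v^2/(2a) = 0.029308 rad (each ramp)
d_cruise = 6.57 - 2*0.029308 = 6.511384 rad
t_cruise = 6.511384/0.71 = 9.170963 s
t_total = 2*0.082558 + 9.170963 = 9.3361

9.3361 s


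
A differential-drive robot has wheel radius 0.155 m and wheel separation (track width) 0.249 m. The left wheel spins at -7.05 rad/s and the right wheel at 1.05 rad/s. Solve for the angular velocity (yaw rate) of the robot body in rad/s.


omega = r*(wR - wL)/L = 0.155*(1.05 - (-7.05))/0.249 = 5.0422

5.0422 rad/s


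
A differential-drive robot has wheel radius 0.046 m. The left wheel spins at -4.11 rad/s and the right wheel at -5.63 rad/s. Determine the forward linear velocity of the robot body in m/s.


v = r*(wR + wL)/2 = 0.046*(-5.63 + -4.11)/2 = -0.2240

-0.2240 m/s


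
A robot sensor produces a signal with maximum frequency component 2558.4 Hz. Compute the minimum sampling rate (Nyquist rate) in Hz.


f_s,min = 2*f_max = 2*2558.4 = 5116.8000

5116.8000 Hz


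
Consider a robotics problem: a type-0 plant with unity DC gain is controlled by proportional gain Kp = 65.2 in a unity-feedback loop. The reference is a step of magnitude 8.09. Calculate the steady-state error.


e_ss = R/(1 + Kp) = 8.09/(1 + 65.2) = 8.09/66.2000 = 0.1222

0.1222


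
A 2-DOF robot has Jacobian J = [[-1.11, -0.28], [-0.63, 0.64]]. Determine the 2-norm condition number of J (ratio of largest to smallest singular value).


JJ^T eigenvalues: trace(JJ^T) = 2.1170, det(JJ^T) = det(J)^2 = 0.78641424
s_max^2 = (2.1170 + sqrt(1.33603204))/2 = 1.63643426
s_min^2 = (2.1170 - sqrt(1.33603204))/2 = 0.48056574
kappa = s_max/s_min = sqrt(1.63643426/0.48056574) = 1.8453

1.8453


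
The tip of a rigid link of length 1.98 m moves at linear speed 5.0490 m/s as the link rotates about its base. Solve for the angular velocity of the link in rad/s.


omega = v / L = 5.0490 / 1.98 = 2.5500

2.5500 rad/s


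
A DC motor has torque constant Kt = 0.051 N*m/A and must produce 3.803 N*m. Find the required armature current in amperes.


I = tau / Kt = 3.803/0.051 = 74.5686

74.5686 A


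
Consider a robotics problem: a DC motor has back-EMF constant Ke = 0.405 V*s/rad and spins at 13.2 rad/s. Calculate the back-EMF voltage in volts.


V_emf = Ke * omega = 0.405*13.2 = 5.3460

5.3460 V


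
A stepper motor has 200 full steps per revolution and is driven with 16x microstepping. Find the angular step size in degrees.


step = 360/(200*16) = 360/3200 = 0.1125

0.1125 degrees


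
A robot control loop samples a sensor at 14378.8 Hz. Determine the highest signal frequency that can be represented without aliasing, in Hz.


f_max = f_s/2 = 14378.8/2 = 7189.4000

7189.4000 Hz


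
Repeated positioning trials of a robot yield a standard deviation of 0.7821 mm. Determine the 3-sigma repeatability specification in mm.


repeatability = 3*sigma = 3*0.7821 = 2.3463

2.3463 mm


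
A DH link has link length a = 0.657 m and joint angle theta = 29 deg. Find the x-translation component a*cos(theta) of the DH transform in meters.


a*cos(theta) = 0.657*cos(29 deg) = 0.5746

0.5746 m


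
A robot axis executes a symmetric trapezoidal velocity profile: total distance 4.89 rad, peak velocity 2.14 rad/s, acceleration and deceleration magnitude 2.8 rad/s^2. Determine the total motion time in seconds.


t_acc = v/a = 2.14/2.8 = 0.764286 s
d_acc = v^2/(2a) = 0.817786 rad (each ramp)
d_cruise = 4.89 - 2*0.817786 = 3.254428 rad
t_cruise = 3.254428/2.14 = 1.520761 s
t_total = 2*0.764286 + 1.520761 = 3.0493

3.0493 s


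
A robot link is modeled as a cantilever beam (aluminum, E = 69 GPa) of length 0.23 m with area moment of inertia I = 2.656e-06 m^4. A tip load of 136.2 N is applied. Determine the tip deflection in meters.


delta = F*L^3/(3*E*I) = 136.2*0.23^3/(3*6.900e+10*2.656e-06)
      = 1.6571454/549792 = 3.0141e-06

3.0141e-06 m


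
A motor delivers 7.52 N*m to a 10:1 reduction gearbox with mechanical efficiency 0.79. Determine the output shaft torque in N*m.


tau_out = tau_in * N * eta = 7.52 * 10 * 0.79 = 59.4080

59.4080 N*m


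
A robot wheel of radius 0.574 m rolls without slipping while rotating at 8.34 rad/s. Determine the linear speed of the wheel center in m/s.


v = omega * r = 8.34 * 0.574 = 4.7872

4.7872 m/s


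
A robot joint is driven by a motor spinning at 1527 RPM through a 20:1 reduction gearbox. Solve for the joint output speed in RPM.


omega_joint = omega_motor / N = 1527 / 20 = 76.3500

76.3500 RPM


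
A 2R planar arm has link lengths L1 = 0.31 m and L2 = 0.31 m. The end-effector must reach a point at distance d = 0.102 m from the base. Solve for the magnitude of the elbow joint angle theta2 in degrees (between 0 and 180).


cos(th2) = (d^2 - L1^2 - L2^2)/(2*L1*L2) = (0.102^2 - 0.31^2 - 0.31^2)/(2*0.31*0.31) = -0.94586889
th2 = acos(-0.94586889) = 161.0617 deg

161.0617 degrees


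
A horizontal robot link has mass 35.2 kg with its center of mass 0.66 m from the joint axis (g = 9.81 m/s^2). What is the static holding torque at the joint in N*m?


tau = m*g*L = 35.2 * 9.81 * 0.66 = 227.9059

227.9059 N*m


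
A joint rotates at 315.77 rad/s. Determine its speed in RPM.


RPM = 315.77 * 60/(2*pi) = 3015.3814

3015.3814 RPM


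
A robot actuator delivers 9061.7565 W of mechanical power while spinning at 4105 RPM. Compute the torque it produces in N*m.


omega = 4105 * 2*pi/60 = 429.874595 rad/s
tau = P / omega = 9061.7565 / 429.874595 = 21.0800

21.0800 N*m


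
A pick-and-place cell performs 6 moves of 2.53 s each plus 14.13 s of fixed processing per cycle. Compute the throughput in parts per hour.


T_cycle = 6*2.53 + 14.13 = 29.3100 s
rate = 3600/T = 122.8250

122.8250 parts/hour


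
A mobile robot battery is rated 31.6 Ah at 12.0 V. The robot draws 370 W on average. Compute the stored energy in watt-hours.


E = capacity * V = 31.6*12.0 = 379.2000

379.2000 Wh


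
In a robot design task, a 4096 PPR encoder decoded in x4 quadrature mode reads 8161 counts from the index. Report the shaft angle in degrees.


angle = counts * 360 / (PPR*4) = 8161 * 360 / 16384 = 179.3188

179.3188 degrees


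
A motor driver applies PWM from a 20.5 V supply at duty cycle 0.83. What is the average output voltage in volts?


V_avg = V_supply * D = 20.5*0.83 = 17.0150

17.0150 V


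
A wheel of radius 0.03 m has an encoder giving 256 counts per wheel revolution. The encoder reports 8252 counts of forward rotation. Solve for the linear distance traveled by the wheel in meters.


revs = 8252/256 = 32.234375
d = revs * 2*pi*r = 32.234375 * 2*pi*0.03 = 6.0760

6.0760 m


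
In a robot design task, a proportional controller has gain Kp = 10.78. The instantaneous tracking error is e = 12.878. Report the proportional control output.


u_P = Kp * e = 10.78 * 12.878 = 138.8248

138.8248


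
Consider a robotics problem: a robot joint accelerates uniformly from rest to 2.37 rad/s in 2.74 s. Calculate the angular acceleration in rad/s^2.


alpha = delta_omega / t = 2.37 / 2.74 = 0.8650

0.8650 rad/s^2


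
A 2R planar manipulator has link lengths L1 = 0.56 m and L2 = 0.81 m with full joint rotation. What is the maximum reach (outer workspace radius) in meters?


r_max = L1 + L2 = 0.56 + 0.81 = 1.3700

1.3700 m


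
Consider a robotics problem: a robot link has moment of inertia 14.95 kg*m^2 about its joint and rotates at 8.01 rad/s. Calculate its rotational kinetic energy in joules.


KE = (1/2)*I*omega^2 = 0.5*14.95*8.01^2 = 479.5967

479.5967 J


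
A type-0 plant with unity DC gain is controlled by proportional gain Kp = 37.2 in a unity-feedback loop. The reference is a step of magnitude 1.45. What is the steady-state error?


e_ss = R/(1 + Kp) = 1.45/(1 + 37.2) = 1.45/38.2000 = 0.0380

0.0380


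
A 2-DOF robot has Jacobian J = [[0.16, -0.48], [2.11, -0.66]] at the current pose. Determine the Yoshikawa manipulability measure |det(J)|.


det(J) = 0.16*-0.66 - (-0.48)*(2.11) = 0.9072
|det(J)| = 0.9072

0.9072


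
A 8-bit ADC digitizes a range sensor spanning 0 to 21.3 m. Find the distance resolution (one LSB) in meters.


res = range / 2^n = 21.3/2^8 = 21.3/256 = 0.0832

0.0832 m


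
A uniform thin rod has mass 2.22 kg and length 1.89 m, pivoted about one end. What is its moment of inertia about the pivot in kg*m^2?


I = (1/3)*m*L^2 = (1/3)*2.22*1.89^2 = 2.6434

2.6434 kg*m^2


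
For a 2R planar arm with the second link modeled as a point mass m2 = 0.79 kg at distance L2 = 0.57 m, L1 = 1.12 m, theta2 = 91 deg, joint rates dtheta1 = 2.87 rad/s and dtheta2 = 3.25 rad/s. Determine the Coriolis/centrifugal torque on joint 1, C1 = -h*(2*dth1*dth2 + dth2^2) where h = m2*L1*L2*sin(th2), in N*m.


h = m2*L1*L2*sin(th2) = 0.79*1.12*0.57*sin(91 deg) = 0.504259
C1 = -h*(2*2.87*3.25 + 3.25^2) = -0.504259*29.2175 = -14.7332

-14.7332 N*m


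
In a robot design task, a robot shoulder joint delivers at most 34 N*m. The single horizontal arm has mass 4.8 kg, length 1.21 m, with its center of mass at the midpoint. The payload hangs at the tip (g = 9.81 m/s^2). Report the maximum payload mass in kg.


tau_arm = m_arm*g*(L/2) = 4.8*9.81*1.21/2 = 28.4882 N*m
tau_payload = tau_max - tau_arm = 34 - 28.4882 = 5.5118
m_payload = tau_payload / (g*L) = 5.5118 / (9.81*1.21) = 0.4643

0.4643 kg


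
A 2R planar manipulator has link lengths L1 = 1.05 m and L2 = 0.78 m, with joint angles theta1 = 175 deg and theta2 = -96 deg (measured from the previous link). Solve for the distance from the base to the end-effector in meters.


x = L1*cos(th1) + L2*cos(th1+th2) = -0.897173
y = L1*sin(th1) + L2*sin(th1+th2) = 0.857183
d = sqrt(x^2 + y^2) = sqrt(0.804919 + 0.734763) = 1.2408

1.2408 m


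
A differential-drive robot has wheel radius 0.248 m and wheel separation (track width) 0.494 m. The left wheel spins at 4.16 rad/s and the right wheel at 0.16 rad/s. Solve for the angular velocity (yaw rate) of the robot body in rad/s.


omega = r*(wR - wL)/L = 0.248*(0.16 - (4.16))/0.494 = -2.0081

-2.0081 rad/s


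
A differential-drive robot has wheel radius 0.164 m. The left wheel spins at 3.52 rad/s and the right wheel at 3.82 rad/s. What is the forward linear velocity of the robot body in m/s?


v = r*(wR + wL)/2 = 0.164*(3.82 + 3.52)/2 = 0.6019

0.6019 m/s


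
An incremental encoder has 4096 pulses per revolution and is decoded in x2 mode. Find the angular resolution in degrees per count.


resolution = 360 / (PPR * 2) = 360 / 8192 = 0.0439

0.0439 degrees


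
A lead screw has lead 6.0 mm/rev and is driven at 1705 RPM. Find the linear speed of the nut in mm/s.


v = lead * (RPM/60) = 6.0*1705/60 = 170.5000

170.5000 mm/s


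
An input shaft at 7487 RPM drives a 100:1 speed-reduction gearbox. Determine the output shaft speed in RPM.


omega_out = omega_in / N = 7487 / 100 = 74.8700

74.8700 RPM


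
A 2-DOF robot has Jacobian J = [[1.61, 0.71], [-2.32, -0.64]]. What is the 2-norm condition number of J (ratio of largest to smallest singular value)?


JJ^T eigenvalues: trace(JJ^T) = 8.8882, det(JJ^T) = det(J)^2 = 0.38044224
s_max^2 = (8.8882 + sqrt(77.47833028))/2 = 8.84518879
s_min^2 = (8.8882 - sqrt(77.47833028))/2 = 0.04301121
kappa = s_max/s_min = sqrt(8.84518879/0.04301121) = 14.3404

14.3404


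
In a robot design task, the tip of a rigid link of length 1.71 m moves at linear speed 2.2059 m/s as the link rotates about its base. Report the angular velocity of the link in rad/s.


omega = v / L = 2.2059 / 1.71 = 1.2900

1.2900 rad/s


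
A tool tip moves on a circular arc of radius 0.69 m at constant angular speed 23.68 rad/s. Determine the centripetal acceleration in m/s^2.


a_c = omega^2 * r = 23.68^2 * 0.69 = 386.9123

386.9123 m/s^2


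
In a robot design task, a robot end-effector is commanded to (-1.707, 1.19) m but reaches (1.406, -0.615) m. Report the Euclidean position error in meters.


dx = 1.406 - (-1.707) = 3.1130, dy = -0.615 - (1.19) = -1.8050
err = sqrt(9.690769 + 3.258025) = 3.5984

3.5984 m


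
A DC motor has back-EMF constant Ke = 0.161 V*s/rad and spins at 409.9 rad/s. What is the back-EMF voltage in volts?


V_emf = Ke * omega = 0.161*409.9 = 65.9939

65.9939 V


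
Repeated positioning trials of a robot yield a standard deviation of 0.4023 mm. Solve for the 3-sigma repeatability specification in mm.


repeatability = 3*sigma = 3*0.4023 = 1.2069

1.2069 mm


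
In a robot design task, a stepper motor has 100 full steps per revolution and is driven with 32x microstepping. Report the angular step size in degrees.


step = 360/(100*32) = 360/3200 = 0.1125

0.1125 degrees


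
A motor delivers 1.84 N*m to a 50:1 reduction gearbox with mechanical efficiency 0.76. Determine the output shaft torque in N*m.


tau_out = tau_in * N * eta = 1.84 * 50 * 0.76 = 69.9200

69.9200 N*m


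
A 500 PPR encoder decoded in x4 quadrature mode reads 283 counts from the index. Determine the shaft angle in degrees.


angle = counts * 360 / (PPR*4) = 283 * 360 / 2000 = 50.9400

50.9400 degrees


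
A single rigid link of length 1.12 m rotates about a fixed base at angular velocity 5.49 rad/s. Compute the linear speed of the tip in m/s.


v = L*omega = 1.12 * 5.49 = 6.1488

6.1488 m/s


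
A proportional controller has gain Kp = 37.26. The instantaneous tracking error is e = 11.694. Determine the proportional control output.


u_P = Kp * e = 37.26 * 11.694 = 435.7184

435.7184


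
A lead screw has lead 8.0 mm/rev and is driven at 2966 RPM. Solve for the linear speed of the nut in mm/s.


v = lead * (RPM/60) = 8.0*2966/60 = 395.4667

395.4667 mm/s


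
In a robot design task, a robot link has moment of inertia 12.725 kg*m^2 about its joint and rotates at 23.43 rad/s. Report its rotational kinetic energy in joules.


KE = (1/2)*I*omega^2 = 0.5*12.725*23.43^2 = 3492.7892

3492.7892 J


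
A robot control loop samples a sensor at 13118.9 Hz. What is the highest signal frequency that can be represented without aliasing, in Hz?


f_max = f_s/2 = 13118.9/2 = 6559.4500

6559.4500 Hz


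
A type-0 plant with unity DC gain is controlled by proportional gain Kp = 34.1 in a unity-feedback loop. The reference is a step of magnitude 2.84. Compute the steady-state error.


e_ss = R/(1 + Kp) = 2.84/(1 + 34.1) = 2.84/35.1000 = 0.0809

0.0809


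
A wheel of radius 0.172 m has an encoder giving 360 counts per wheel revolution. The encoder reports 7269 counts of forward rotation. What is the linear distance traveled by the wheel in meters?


revs = 7269/360 = 20.191667
d = revs * 2*pi*r = 20.191667 * 2*pi*0.172 = 21.8213

21.8213 m


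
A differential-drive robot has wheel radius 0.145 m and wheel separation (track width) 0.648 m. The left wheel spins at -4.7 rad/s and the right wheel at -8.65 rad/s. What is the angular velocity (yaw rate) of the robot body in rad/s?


omega = r*(wR - wL)/L = 0.145*(-8.65 - (-4.7))/0.648 = -0.8839

-0.8839 rad/s


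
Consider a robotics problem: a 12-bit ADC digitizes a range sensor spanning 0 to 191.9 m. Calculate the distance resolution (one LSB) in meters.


res = range / 2^n = 191.9/2^12 = 191.9/4096 = 0.0469

0.0469 m


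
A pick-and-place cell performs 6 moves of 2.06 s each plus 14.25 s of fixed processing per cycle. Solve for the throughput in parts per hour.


T_cycle = 6*2.06 + 14.25 = 26.6100 s
rate = 3600/T = 135.2875

135.2875 parts/hour


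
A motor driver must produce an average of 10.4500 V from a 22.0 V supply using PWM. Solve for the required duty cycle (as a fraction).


D = V_avg/V_supply = 10.4500/22.0 = 0.4750

0.4750


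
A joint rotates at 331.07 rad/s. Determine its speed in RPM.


RPM = 331.07 * 60/(2*pi) = 3161.4856

3161.4856 RPM


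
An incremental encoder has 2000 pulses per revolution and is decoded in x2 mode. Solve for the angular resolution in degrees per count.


resolution = 360 / (PPR * 2) = 360 / 4000 = 0.0900

0.0900 degrees


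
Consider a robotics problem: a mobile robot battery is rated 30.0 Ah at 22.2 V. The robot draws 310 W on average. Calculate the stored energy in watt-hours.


E = capacity * V = 30.0*22.2 = 666.0000

666.0000 Wh


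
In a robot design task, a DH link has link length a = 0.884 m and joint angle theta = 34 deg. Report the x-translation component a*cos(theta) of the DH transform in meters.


a*cos(theta) = 0.884*cos(34 deg) = 0.7329

0.7329 m


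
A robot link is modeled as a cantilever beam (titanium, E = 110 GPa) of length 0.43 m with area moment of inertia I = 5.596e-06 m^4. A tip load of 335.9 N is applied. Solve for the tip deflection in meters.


delta = F*L^3/(3*E*I) = 335.9*0.43^3/(3*1.100e+11*5.596e-06)
      = 26.7064013/1846680 = 1.4462e-05

1.4462e-05 m


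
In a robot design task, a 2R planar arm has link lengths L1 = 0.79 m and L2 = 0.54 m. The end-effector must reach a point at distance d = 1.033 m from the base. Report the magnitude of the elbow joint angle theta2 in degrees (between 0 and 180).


cos(th2) = (d^2 - L1^2 - L2^2)/(2*L1*L2) = (1.033^2 - 0.79^2 - 0.54^2)/(2*0.79*0.54) = 0.17743671
th2 = acos(0.17743671) = 79.7795 deg

79.7795 degrees


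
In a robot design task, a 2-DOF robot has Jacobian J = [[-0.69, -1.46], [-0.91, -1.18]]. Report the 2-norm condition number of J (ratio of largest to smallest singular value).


JJ^T eigenvalues: trace(JJ^T) = 4.8282, det(JJ^T) = det(J)^2 = 0.26460736
s_max^2 = (4.8282 + sqrt(22.25308580))/2 = 4.77275882
s_min^2 = (4.8282 - sqrt(22.25308580))/2 = 0.05544118
kappa = s_max/s_min = sqrt(4.77275882/0.05544118) = 9.2783

9.2783


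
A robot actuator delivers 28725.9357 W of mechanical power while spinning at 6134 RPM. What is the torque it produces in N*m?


omega = 6134 * 2*pi/60 = 642.350978 rad/s
tau = P / omega = 28725.9357 / 642.350978 = 44.7200

44.7200 N*m


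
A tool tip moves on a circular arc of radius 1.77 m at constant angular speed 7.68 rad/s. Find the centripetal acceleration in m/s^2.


a_c = omega^2 * r = 7.68^2 * 1.77 = 104.3988

104.3988 m/s^2


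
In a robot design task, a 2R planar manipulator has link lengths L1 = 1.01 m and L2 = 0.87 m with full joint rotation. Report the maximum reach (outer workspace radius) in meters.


r_max = L1 + L2 = 1.01 + 0.87 = 1.8800

1.8800 m


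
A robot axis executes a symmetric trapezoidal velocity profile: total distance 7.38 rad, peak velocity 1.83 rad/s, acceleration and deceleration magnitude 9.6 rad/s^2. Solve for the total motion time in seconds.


t_acc = v/a = 1.83/9.6 = 0.190625 s
d_acc = v^2/(2a) = 0.174422 rad (each ramp)
d_cruise = 7.38 - 2*0.174422 = 7.031156 rad
t_cruise = 7.031156/1.83 = 3.842162 s
t_total = 2*0.190625 + 3.842162 = 4.2234

4.2234 s


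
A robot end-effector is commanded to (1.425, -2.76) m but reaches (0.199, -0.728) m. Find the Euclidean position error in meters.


dx = 0.199 - (1.425) = -1.2260, dy = -0.728 - (-2.76) = 2.0320
err = sqrt(1.503076 + 4.129024) = 2.3732

2.3732 m


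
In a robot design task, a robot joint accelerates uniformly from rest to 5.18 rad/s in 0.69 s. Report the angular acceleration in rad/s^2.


alpha = delta_omega / t = 5.18 / 0.69 = 7.5072

7.5072 rad/s^2


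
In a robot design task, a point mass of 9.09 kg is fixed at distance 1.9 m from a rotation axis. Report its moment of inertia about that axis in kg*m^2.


I = m*r^2 = 9.09*1.9^2 = 32.8149

32.8149 kg*m^2


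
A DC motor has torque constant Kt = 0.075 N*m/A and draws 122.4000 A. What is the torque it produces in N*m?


tau = Kt * I = 0.075*122.4000 = 9.1800

9.1800 N*m


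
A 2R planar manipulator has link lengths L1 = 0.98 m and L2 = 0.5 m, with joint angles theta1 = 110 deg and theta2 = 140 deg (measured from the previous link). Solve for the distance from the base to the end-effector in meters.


x = L1*cos(th1) + L2*cos(th1+th2) = -0.506190
y = L1*sin(th1) + L2*sin(th1+th2) = 0.451052
d = sqrt(x^2 + y^2) = sqrt(0.256228 + 0.203448) = 0.6780

0.6780 m


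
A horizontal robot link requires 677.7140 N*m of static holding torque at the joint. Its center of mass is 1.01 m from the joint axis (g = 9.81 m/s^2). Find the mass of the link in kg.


m = tau / (g*L) = 677.7140 / (9.81 * 1.01) = 68.4000

68.4000 kg


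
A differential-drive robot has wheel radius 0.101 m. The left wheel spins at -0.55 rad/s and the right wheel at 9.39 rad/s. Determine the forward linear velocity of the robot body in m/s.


v = r*(wR + wL)/2 = 0.101*(9.39 + -0.55)/2 = 0.4464

0.4464 m/s


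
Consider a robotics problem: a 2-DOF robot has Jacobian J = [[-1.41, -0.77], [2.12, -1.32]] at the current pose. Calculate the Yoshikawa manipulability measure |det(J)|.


det(J) = -1.41*-1.32 - (-0.77)*(2.12) = 3.4936
|det(J)| = 3.4936

3.4936


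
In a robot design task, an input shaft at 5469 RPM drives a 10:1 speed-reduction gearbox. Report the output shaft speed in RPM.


omega_out = omega_in / N = 5469 / 10 = 546.9000

546.9000 RPM


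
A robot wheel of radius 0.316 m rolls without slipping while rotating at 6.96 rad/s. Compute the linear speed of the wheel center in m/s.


v = omega * r = 6.96 * 0.316 = 2.1994

2.1994 m/s


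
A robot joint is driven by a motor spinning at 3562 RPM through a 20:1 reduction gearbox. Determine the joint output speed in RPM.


omega_joint = omega_motor / N = 3562 / 20 = 178.1000

178.1000 RPM


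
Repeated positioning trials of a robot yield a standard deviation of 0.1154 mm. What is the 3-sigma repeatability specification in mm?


repeatability = 3*sigma = 3*0.1154 = 0.3462

0.3462 mm


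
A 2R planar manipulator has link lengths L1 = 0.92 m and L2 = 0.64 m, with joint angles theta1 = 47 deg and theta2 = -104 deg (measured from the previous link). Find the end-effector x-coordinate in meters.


x = L1*cos(th1) + L2*cos(th1+th2) = 0.92*cos(47 deg) + 0.64*cos(-57 deg) = 0.9760

0.9760 m


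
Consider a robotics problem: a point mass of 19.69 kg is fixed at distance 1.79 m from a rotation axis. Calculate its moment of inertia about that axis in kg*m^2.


I = m*r^2 = 19.69*1.79^2 = 63.0887

63.0887 kg*m^2


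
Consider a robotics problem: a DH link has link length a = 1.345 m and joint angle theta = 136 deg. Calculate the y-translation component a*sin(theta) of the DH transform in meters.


a*sin(theta) = 1.345*sin(136 deg) = 0.9343

0.9343 m


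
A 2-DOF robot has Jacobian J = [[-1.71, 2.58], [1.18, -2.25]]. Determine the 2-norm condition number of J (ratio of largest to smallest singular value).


JJ^T eigenvalues: trace(JJ^T) = 16.0354, det(JJ^T) = det(J)^2 = 0.64496961
s_max^2 = (16.0354 + sqrt(254.55417472))/2 = 15.99507699
s_min^2 = (16.0354 - sqrt(254.55417472))/2 = 0.04032301
kappa = s_max/s_min = sqrt(15.99507699/0.04032301) = 19.9167

19.9167


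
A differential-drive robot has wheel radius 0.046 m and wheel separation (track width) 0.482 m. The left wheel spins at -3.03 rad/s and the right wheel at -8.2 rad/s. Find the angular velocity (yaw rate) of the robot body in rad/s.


omega = r*(wR - wL)/L = 0.046*(-8.2 - (-3.03))/0.482 = -0.4934

-0.4934 rad/s


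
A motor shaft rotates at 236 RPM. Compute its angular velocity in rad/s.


omega = 236 * 2*pi/60 = 24.7139

24.7139 rad/s


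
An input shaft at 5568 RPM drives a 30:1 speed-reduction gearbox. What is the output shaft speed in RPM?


omega_out = omega_in / N = 5568 / 30 = 185.6000

185.6000 RPM


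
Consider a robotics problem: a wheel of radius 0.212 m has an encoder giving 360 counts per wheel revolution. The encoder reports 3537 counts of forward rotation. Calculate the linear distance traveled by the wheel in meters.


revs = 3537/360 = 9.825000
d = revs * 2*pi*r = 9.825000 * 2*pi*0.212 = 13.0872

13.0872 m


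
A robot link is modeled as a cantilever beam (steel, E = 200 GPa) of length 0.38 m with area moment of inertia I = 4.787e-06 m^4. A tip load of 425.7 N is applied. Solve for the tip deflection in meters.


delta = F*L^3/(3*E*I) = 425.7*0.38^3/(3*2.000e+11*4.787e-06)
      = 23.3590104/2872200 = 8.1328e-06

8.1328e-06 m


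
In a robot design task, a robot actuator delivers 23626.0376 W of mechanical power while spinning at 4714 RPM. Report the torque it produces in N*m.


omega = 4714 * 2*pi/60 = 493.648926 rad/s
tau = P / omega = 23626.0376 / 493.648926 = 47.8600

47.8600 N*m


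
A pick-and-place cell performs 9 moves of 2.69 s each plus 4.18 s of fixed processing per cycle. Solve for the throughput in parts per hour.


T_cycle = 9*2.69 + 4.18 = 28.3900 s
rate = 3600/T = 126.8052

126.8052 parts/hour


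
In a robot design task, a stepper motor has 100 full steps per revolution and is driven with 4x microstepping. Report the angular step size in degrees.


step = 360/(100*4) = 360/400 = 0.9000

0.9000 degrees


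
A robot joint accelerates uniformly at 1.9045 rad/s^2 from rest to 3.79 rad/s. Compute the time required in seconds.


t = delta_omega / alpha = 3.79 / 1.9045 = 1.9900

1.9900 s


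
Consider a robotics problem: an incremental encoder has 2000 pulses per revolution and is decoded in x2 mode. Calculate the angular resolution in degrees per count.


resolution = 360 / (PPR * 2) = 360 / 4000 = 0.0900

0.0900 degrees


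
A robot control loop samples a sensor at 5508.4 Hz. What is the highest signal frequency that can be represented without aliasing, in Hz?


f_max = f_s/2 = 5508.4/2 = 2754.2000

2754.2000 Hz


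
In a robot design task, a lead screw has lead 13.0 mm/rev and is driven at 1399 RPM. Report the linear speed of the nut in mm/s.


v = lead * (RPM/60) = 13.0*1399/60 = 303.1167

303.1167 mm/s


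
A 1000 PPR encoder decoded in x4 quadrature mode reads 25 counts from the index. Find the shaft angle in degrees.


angle = counts * 360 / (PPR*4) = 25 * 360 / 4000 = 2.2500

2.2500 degrees


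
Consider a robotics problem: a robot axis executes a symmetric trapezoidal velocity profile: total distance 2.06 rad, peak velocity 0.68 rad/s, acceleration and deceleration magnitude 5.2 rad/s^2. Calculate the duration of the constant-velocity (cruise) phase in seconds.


t_acc = v/a = 0.130769 s, d_acc = v^2/(2a) = 0.044462 rad each
d_cruise = 2.06 - 2*0.044462 = 1.971076 rad
t_cruise = d_cruise/v = 1.971076/0.68 = 2.8986

2.8986 s


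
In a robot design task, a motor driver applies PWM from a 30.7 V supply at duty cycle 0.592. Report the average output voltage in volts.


V_avg = V_supply * D = 30.7*0.592 = 18.1744

18.1744 V


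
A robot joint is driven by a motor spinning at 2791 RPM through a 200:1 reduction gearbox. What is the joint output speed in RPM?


omega_joint = omega_motor / N = 2791 / 200 = 13.9550

13.9550 RPM


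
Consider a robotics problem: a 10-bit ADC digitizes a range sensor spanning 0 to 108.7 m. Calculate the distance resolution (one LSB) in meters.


res = range / 2^n = 108.7/2^10 = 108.7/1024 = 0.1062

0.1062 m


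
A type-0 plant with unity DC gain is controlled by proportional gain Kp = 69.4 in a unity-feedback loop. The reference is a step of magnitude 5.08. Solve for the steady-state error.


e_ss = R/(1 + Kp) = 5.08/(1 + 69.4) = 5.08/70.4000 = 0.0722

0.0722


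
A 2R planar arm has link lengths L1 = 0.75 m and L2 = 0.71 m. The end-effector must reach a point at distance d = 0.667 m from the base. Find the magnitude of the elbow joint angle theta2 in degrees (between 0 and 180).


cos(th2) = (d^2 - L1^2 - L2^2)/(2*L1*L2) = (0.667^2 - 0.75^2 - 0.71^2)/(2*0.75*0.71) = -0.58376620
th2 = acos(-0.58376620) = 125.7159 deg

125.7159 degrees


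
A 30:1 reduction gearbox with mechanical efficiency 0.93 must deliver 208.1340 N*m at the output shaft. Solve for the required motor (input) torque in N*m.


tau_in = tau_out / (N * eta) = 208.1340 / (30 * 0.93) = 7.4600

7.4600 N*m


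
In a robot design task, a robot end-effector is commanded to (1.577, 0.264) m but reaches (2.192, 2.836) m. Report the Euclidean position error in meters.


dx = 2.192 - (1.577) = 0.6150, dy = 2.836 - (0.264) = 2.5720
err = sqrt(0.378225 + 6.615184) = 2.6445

2.6445 m


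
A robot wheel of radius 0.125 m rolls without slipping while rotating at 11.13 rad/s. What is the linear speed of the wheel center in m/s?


v = omega * r = 11.13 * 0.125 = 1.3913

1.3913 m/s


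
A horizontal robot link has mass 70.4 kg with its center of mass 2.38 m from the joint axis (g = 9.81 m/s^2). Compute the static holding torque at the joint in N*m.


tau = m*g*L = 70.4 * 9.81 * 2.38 = 1643.6851

1643.6851 N*m


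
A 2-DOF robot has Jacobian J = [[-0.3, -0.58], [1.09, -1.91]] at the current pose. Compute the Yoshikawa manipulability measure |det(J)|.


det(J) = -0.3*-1.91 - (-0.58)*(1.09) = 1.2052
|det(J)| = 1.2052

1.2052
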